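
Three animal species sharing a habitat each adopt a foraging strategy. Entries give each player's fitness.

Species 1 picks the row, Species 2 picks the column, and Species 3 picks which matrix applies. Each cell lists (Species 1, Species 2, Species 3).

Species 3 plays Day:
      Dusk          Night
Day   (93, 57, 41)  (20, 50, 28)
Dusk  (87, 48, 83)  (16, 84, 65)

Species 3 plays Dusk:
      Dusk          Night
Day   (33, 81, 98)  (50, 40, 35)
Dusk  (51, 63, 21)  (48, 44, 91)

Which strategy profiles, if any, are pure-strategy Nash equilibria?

This game has no pure Nash equilibrium.

For each player, find the best response to each opponent profile; mutual best responses are the pure NE.
Species 1 against (Dusk, Day): payoffs 93, 87 → best response Day.
Species 1 against (Dusk, Dusk): payoffs 33, 51 → best response Dusk.
Species 1 against (Night, Day): payoffs 20, 16 → best response Day.
Species 1 against (Night, Dusk): payoffs 50, 48 → best response Day.
Species 2 against (Day, Day): payoffs 57, 50 → best response Dusk.
Species 2 against (Day, Dusk): payoffs 81, 40 → best response Dusk.
Species 2 against (Dusk, Day): payoffs 48, 84 → best response Night.
Species 2 against (Dusk, Dusk): payoffs 63, 44 → best response Dusk.
Species 3 against (Day, Dusk): payoffs 41, 98 → best response Dusk.
Species 3 against (Day, Night): payoffs 28, 35 → best response Dusk.
Species 3 against (Dusk, Dusk): payoffs 83, 21 → best response Day.
Species 3 against (Dusk, Night): payoffs 65, 91 → best response Dusk.
No profile is a mutual best response for all players.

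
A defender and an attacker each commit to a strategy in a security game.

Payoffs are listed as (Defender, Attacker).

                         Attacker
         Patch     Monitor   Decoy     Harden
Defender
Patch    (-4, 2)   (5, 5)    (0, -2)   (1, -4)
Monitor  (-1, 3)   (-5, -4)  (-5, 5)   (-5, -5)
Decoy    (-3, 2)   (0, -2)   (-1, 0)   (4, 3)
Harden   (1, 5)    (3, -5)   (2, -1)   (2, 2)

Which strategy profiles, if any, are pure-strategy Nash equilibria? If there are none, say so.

(Patch, Monitor), (Decoy, Harden), (Harden, Patch)

Check each profile: it is a Nash equilibrium iff no player can strictly gain by switching unilaterally.
(Patch, Patch): Defender can switch to Monitor (-4 → -1). Not NE.
(Patch, Monitor): Defender gets 5, best alternative 3; Attacker gets 5, best alternative 2. No profitable deviation — NE.
(Patch, Decoy): Defender can switch to Harden (0 → 2). Not NE.
(Patch, Harden): Defender can switch to Decoy (1 → 4). Not NE.
(Monitor, Patch): Defender can switch to Harden (-1 → 1). Not NE.
(Monitor, Monitor): Defender can switch to Patch (-5 → 5). Not NE.
(Monitor, Decoy): Defender can switch to Patch (-5 → 0). Not NE.
(Decoy, Harden): Defender gets 4, best alternative 2; Attacker gets 3, best alternative 2. No profitable deviation — NE.
(Harden, Patch): Defender gets 1, best alternative -1; Attacker gets 5, best alternative 2. No profitable deviation — NE.
(The remaining 7 profiles each have a profitable deviation by the same check.)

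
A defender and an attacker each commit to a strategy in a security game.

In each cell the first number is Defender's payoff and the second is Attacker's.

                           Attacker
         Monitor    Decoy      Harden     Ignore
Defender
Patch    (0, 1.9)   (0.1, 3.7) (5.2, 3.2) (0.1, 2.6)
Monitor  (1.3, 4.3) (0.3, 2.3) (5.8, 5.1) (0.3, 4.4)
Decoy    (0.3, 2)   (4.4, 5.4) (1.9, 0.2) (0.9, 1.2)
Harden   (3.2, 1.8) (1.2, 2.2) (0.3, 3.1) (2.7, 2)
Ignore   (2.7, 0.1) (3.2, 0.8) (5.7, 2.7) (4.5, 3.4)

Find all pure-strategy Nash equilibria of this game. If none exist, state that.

Defender against Monitor: payoffs 0, 1.3, 0.3, 3.2, 2.7 → best response Harden.
Defender against Decoy: payoffs 0.1, 0.3, 4.4, 1.2, 3.2 → best response Decoy.
Defender against Harden: payoffs 5.2, 5.8, 1.9, 0.3, 5.7 → best response Monitor.
Defender against Ignore: payoffs 0.1, 0.3, 0.9, 2.7, 4.5 → best response Ignore.
Attacker against Patch: payoffs 1.9, 3.7, 3.2, 2.6 → best response Decoy.
Attacker against Monitor: payoffs 4.3, 2.3, 5.1, 4.4 → best response Harden.
Attacker against Decoy: payoffs 2, 5.4, 0.2, 1.2 → best response Decoy.
Attacker against Harden: payoffs 1.8, 2.2, 3.1, 2 → best response Harden.
Attacker against Ignore: payoffs 0.1, 0.8, 2.7, 3.4 → best response Ignore.
Mutual best responses: (Monitor, Harden); (Decoy, Decoy); (Ignore, Ignore).

The pure Nash equilibria are (Monitor, Harden), (Decoy, Decoy), (Ignore, Ignore).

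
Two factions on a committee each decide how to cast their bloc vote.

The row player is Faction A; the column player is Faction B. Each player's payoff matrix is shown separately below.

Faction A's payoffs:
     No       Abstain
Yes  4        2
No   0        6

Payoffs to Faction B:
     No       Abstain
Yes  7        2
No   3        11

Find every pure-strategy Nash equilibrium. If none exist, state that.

The pure Nash equilibria are (Yes, No), (No, Abstain).

(Yes, No): Faction A gets 4, best alternative 0; Faction B gets 7, best alternative 2. No profitable deviation — NE.
(Yes, Abstain): Faction A can switch to No (2 → 6). Not NE.
(No, No): Faction A can switch to Yes (0 → 4). Not NE.
(No, Abstain): Faction A gets 6, best alternative 2; Faction B gets 11, best alternative 3. No profitable deviation — NE.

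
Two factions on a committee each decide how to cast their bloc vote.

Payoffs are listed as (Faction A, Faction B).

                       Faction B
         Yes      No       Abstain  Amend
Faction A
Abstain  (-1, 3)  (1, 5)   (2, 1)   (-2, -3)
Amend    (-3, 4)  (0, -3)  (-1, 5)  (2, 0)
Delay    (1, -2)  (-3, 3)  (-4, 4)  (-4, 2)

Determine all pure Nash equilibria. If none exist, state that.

(Abstain, No)

For each player, find the best response to each opponent profile; mutual best responses are the pure NE.
Faction A against Yes: payoffs -1, -3, 1 → best response Delay.
Faction A against No: payoffs 1, 0, -3 → best response Abstain.
Faction A against Abstain: payoffs 2, -1, -4 → best response Abstain.
Faction A against Amend: payoffs -2, 2, -4 → best response Amend.
Faction B against Abstain: payoffs 3, 5, 1, -3 → best response No.
Faction B against Amend: payoffs 4, -3, 5, 0 → best response Abstain.
Faction B against Delay: payoffs -2, 3, 4, 2 → best response Abstain.
Mutual best responses: (Abstain, No).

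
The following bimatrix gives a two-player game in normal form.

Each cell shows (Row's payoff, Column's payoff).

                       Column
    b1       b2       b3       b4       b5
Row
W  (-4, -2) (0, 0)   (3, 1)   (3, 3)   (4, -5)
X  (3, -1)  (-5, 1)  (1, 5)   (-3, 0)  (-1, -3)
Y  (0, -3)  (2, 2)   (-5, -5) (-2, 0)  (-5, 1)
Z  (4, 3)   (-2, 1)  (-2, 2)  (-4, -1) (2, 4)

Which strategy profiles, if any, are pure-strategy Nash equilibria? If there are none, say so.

Row against b1: payoffs -4, 3, 0, 4 → best response Z.
Row against b2: payoffs 0, -5, 2, -2 → best response Y.
Row against b3: payoffs 3, 1, -5, -2 → best response W.
Row against b4: payoffs 3, -3, -2, -4 → best response W.
Row against b5: payoffs 4, -1, -5, 2 → best response W.
Column against W: payoffs -2, 0, 1, 3, -5 → best response b4.
Column against X: payoffs -1, 1, 5, 0, -3 → best response b3.
Column against Y: payoffs -3, 2, -5, 0, 1 → best response b2.
Column against Z: payoffs 3, 1, 2, -1, 4 → best response b5.
Mutual best responses: (W, b4); (Y, b2).

(W, b4) and (Y, b2)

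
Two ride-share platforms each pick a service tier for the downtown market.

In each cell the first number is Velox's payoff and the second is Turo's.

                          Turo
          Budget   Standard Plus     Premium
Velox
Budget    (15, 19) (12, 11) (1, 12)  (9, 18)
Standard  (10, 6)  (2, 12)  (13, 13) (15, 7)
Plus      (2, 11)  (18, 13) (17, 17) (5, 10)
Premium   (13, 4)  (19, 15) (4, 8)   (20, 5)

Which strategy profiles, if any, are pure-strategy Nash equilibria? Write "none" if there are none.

For each strategy profile, look for a profitable unilateral deviation.
(Budget, Budget): Velox gets 15, best alternative 13; Turo gets 19, best alternative 18. No profitable deviation — NE.
(Budget, Standard): Velox can switch to Plus (12 → 18). Not NE.
(Budget, Plus): Velox can switch to Standard (1 → 13). Not NE.
(Budget, Premium): Velox can switch to Standard (9 → 15). Not NE.
(Standard, Budget): Velox can switch to Budget (10 → 15). Not NE.
(Standard, Standard): Velox can switch to Budget (2 → 12). Not NE.
(Standard, Plus): Velox can switch to Plus (13 → 17). Not NE.
(Standard, Premium): Velox can switch to Premium (15 → 20). Not NE.
(Plus, Budget): Velox can switch to Budget (2 → 15). Not NE.
(Plus, Standard): Velox can switch to Premium (18 → 19). Not NE.
(Plus, Plus): Velox gets 17, best alternative 13; Turo gets 17, best alternative 13. No profitable deviation — NE.
(Plus, Premium): Velox can switch to Budget (5 → 9). Not NE.
(Premium, Standard): Velox gets 19, best alternative 18; Turo gets 15, best alternative 8. No profitable deviation — NE.
(The remaining 3 profiles each have a profitable deviation by the same check.)

The pure Nash equilibria are (Budget, Budget), (Plus, Plus), (Premium, Standard).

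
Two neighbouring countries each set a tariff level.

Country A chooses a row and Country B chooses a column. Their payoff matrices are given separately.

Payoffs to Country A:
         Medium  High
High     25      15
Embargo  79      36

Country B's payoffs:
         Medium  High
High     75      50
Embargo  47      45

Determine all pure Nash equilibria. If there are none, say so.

The unique pure-strategy Nash equilibrium is (Embargo, Medium).

(High, Medium): Country A can switch to Embargo (25 → 79). Not NE.
(High, High): Country A can switch to Embargo (15 → 36). Not NE.
(Embargo, Medium): Country A gets 79, best alternative 25; Country B gets 47, best alternative 45. No profitable deviation — NE.
(Embargo, High): Country B can switch to Medium (45 → 47). Not NE.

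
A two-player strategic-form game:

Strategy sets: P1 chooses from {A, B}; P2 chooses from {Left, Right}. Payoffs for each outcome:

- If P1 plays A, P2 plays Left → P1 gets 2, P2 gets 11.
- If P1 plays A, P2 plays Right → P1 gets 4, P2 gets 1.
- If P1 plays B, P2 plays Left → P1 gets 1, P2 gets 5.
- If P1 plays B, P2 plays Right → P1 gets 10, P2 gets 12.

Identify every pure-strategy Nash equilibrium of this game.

(A, Left): P1 gets 2, best alternative 1; P2 gets 11, best alternative 1. No profitable deviation — NE.
(A, Right): P1 can switch to B (4 → 10). Not NE.
(B, Left): P1 can switch to A (1 → 2). Not NE.
(B, Right): P1 gets 10, best alternative 4; P2 gets 12, best alternative 5. No profitable deviation — NE.

Pure-strategy Nash equilibria: (A, Left) and (B, Right)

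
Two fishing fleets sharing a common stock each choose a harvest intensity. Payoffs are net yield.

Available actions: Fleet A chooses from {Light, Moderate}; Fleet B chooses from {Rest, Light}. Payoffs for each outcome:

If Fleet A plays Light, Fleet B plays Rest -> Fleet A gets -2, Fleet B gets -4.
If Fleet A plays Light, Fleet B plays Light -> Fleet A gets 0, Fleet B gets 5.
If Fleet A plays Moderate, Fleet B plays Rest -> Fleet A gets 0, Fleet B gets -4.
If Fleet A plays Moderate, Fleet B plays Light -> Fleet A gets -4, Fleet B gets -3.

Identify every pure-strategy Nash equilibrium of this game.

(Light, Rest): Fleet A can switch to Moderate (-2 → 0). Not NE.
(Light, Light): Fleet A gets 0, best alternative -4; Fleet B gets 5, best alternative -4. No profitable deviation — NE.
(Moderate, Rest): Fleet B can switch to Light (-4 → -3). Not NE.
(Moderate, Light): Fleet A can switch to Light (-4 → 0). Not NE.

(Light, Light)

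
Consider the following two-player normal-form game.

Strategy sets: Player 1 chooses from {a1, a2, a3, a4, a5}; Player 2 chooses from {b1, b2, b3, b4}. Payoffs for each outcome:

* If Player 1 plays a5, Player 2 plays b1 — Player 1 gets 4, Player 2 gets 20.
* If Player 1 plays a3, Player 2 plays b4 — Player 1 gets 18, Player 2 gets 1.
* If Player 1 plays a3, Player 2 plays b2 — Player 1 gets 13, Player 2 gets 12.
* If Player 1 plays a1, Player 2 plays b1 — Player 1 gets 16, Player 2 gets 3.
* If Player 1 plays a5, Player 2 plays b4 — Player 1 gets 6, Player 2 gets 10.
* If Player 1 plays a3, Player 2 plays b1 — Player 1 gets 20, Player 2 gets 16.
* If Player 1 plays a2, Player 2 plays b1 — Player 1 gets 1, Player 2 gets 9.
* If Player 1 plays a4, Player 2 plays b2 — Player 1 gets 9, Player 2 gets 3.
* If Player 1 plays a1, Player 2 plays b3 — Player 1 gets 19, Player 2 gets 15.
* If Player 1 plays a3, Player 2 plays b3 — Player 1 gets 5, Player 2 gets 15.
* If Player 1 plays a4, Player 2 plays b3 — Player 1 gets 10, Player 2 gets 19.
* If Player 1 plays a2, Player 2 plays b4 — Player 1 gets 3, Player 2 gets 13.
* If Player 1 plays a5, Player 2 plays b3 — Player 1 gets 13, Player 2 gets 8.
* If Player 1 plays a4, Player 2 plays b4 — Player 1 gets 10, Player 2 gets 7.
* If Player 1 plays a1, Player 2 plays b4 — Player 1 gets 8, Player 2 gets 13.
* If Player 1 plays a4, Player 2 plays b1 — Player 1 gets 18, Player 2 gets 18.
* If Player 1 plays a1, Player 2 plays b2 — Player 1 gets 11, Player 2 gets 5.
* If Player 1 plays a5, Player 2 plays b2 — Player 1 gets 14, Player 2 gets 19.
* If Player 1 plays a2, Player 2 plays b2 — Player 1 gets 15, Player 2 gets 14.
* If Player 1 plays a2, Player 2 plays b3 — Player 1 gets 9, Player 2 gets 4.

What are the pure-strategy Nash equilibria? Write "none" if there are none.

Pure-strategy Nash equilibria: (a1, b3), (a2, b2), (a3, b1)

Player 1 against b1: payoffs 16, 1, 20, 18, 4 → best response a3.
Player 1 against b2: payoffs 11, 15, 13, 9, 14 → best response a2.
Player 1 against b3: payoffs 19, 9, 5, 10, 13 → best response a1.
Player 1 against b4: payoffs 8, 3, 18, 10, 6 → best response a3.
Player 2 against a1: payoffs 3, 5, 15, 13 → best response b3.
Player 2 against a2: payoffs 9, 14, 4, 13 → best response b2.
Player 2 against a3: payoffs 16, 12, 15, 1 → best response b1.
Player 2 against a4: payoffs 18, 3, 19, 7 → best response b3.
Player 2 against a5: payoffs 20, 19, 8, 10 → best response b1.
Mutual best responses: (a1, b3); (a2, b2); (a3, b1).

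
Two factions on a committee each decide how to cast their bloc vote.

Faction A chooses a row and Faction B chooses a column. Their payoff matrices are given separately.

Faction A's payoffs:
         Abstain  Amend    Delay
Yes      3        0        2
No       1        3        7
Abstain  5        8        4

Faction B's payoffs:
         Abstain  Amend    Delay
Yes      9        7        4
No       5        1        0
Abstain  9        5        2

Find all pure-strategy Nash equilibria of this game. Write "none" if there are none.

For each player, find the best response to each opponent profile; mutual best responses are the pure NE.
Faction A against Abstain: payoffs 3, 1, 5 → best response Abstain.
Faction A against Amend: payoffs 0, 3, 8 → best response Abstain.
Faction A against Delay: payoffs 2, 7, 4 → best response No.
Faction B against Yes: payoffs 9, 7, 4 → best response Abstain.
Faction B against No: payoffs 5, 1, 0 → best response Abstain.
Faction B against Abstain: payoffs 9, 5, 2 → best response Abstain.
Mutual best responses: (Abstain, Abstain).

Pure NE: (Abstain, Abstain)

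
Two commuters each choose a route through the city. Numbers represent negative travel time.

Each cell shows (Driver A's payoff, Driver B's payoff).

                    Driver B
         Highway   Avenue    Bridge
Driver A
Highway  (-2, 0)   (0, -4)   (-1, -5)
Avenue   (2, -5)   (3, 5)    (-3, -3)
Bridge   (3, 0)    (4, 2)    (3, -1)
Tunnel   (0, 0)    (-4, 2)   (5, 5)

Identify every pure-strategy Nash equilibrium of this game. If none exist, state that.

(Bridge, Avenue), (Tunnel, Bridge)

(Highway, Highway): Driver A can switch to Avenue (-2 → 2). Not NE.
(Highway, Avenue): Driver A can switch to Avenue (0 → 3). Not NE.
(Highway, Bridge): Driver A can switch to Bridge (-1 → 3). Not NE.
(Avenue, Highway): Driver A can switch to Bridge (2 → 3). Not NE.
(Avenue, Avenue): Driver A can switch to Bridge (3 → 4). Not NE.
(Avenue, Bridge): Driver A can switch to Highway (-3 → -1). Not NE.
(Bridge, Highway): Driver B can switch to Avenue (0 → 2). Not NE.
(Bridge, Avenue): Driver A gets 4, best alternative 3; Driver B gets 2, best alternative 0. No profitable deviation — NE.
(Bridge, Bridge): Driver A can switch to Tunnel (3 → 5). Not NE.
(Tunnel, Bridge): Driver A gets 5, best alternative 3; Driver B gets 5, best alternative 2. No profitable deviation — NE.
(The remaining 2 profiles each have a profitable deviation by the same check.)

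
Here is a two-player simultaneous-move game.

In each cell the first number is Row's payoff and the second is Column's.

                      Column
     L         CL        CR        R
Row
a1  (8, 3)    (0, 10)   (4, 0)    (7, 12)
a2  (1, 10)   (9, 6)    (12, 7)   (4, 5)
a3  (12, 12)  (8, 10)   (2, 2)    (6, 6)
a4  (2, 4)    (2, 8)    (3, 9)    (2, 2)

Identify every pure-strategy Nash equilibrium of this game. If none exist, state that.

Pure-strategy Nash equilibria: (a1, R) and (a3, L)

Check each profile: it is a Nash equilibrium iff no player can strictly gain by switching unilaterally.
(a1, L): Row can switch to a3 (8 → 12). Not NE.
(a1, CL): Row can switch to a2 (0 → 9). Not NE.
(a1, CR): Row can switch to a2 (4 → 12). Not NE.
(a1, R): Row gets 7, best alternative 6; Column gets 12, best alternative 10. No profitable deviation — NE.
(a2, L): Row can switch to a1 (1 → 8). Not NE.
(a2, CL): Column can switch to L (6 → 10). Not NE.
(a2, CR): Column can switch to L (7 → 10). Not NE.
(a2, R): Row can switch to a1 (4 → 7). Not NE.
(a3, L): Row gets 12, best alternative 8; Column gets 12, best alternative 10. No profitable deviation — NE.
(a3, CL): Row can switch to a2 (8 → 9). Not NE.
(The remaining 6 profiles each have a profitable deviation by the same check.)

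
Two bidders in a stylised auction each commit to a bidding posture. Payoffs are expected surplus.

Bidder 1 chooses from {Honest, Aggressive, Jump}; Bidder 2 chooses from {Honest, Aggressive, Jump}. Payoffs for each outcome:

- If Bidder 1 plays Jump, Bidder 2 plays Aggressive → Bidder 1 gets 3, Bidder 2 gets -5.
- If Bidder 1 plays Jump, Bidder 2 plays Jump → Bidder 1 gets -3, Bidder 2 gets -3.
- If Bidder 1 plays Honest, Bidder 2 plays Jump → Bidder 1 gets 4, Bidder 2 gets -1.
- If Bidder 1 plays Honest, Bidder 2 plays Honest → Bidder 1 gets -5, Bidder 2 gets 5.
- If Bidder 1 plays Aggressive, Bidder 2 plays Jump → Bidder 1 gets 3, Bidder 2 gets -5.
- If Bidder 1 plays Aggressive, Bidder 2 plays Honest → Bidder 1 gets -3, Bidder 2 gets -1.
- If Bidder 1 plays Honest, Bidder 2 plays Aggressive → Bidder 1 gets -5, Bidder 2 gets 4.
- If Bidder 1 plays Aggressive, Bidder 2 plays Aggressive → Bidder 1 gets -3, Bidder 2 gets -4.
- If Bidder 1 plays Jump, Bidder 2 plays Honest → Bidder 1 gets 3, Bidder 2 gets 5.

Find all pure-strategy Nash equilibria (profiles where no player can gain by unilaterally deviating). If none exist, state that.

Pure NE: (Jump, Honest)

Bidder 1 against Honest: payoffs -5, -3, 3 → best response Jump.
Bidder 1 against Aggressive: payoffs -5, -3, 3 → best response Jump.
Bidder 1 against Jump: payoffs 4, 3, -3 → best response Honest.
Bidder 2 against Honest: payoffs 5, 4, -1 → best response Honest.
Bidder 2 against Aggressive: payoffs -1, -4, -5 → best response Honest.
Bidder 2 against Jump: payoffs 5, -5, -3 → best response Honest.
Mutual best responses: (Jump, Honest).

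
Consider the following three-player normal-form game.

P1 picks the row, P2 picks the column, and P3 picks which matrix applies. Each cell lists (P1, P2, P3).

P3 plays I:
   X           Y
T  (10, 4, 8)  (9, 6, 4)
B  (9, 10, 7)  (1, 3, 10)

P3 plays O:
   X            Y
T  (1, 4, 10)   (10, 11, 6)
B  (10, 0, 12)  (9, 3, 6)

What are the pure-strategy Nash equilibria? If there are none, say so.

Pure NE: (T, Y, O)

P1 against (X, I): payoffs 10, 9 → best response T.
P1 against (X, O): payoffs 1, 10 → best response B.
P1 against (Y, I): payoffs 9, 1 → best response T.
P1 against (Y, O): payoffs 10, 9 → best response T.
P2 against (T, I): payoffs 4, 6 → best response Y.
P2 against (T, O): payoffs 4, 11 → best response Y.
P2 against (B, I): payoffs 10, 3 → best response X.
P2 against (B, O): payoffs 0, 3 → best response Y.
P3 against (T, X): payoffs 8, 10 → best response O.
P3 against (T, Y): payoffs 4, 6 → best response O.
P3 against (B, X): payoffs 7, 12 → best response O.
P3 against (B, Y): payoffs 10, 6 → best response I.
Mutual best responses: (T, Y, O).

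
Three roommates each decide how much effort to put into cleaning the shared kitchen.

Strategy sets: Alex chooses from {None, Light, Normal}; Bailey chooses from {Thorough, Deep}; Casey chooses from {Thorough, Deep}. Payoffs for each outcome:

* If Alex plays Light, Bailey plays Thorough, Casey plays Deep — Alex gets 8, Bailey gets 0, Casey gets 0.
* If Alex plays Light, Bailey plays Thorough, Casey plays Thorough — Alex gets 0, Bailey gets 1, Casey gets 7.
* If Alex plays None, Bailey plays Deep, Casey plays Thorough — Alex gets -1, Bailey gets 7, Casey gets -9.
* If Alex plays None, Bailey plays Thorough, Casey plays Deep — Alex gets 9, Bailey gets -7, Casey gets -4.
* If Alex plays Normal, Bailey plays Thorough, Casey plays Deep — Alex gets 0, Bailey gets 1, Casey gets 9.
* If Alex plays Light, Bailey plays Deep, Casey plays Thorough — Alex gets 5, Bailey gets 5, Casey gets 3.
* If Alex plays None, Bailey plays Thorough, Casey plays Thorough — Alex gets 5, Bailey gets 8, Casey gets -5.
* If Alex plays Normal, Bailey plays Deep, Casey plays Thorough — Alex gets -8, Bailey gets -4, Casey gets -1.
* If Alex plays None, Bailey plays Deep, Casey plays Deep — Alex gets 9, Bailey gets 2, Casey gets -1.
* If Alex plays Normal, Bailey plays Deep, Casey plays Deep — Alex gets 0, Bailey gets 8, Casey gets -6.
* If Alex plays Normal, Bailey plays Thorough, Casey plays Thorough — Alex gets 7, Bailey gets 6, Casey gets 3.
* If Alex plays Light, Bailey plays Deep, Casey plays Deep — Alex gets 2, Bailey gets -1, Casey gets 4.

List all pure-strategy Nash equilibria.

Pure NE: (None, Deep, Deep)

Alex against (Thorough, Thorough): payoffs 5, 0, 7 → best response Normal.
Alex against (Thorough, Deep): payoffs 9, 8, 0 → best response None.
Alex against (Deep, Thorough): payoffs -1, 5, -8 → best response Light.
Alex against (Deep, Deep): payoffs 9, 2, 0 → best response None.
Bailey against (None, Thorough): payoffs 8, 7 → best response Thorough.
Bailey against (None, Deep): payoffs -7, 2 → best response Deep.
Bailey against (Light, Thorough): payoffs 1, 5 → best response Deep.
Bailey against (Light, Deep): payoffs 0, -1 → best response Thorough.
Bailey against (Normal, Thorough): payoffs 6, -4 → best response Thorough.
Bailey against (Normal, Deep): payoffs 1, 8 → best response Deep.
Casey against (None, Thorough): payoffs -5, -4 → best response Deep.
Casey against (None, Deep): payoffs -9, -1 → best response Deep.
Casey against (Light, Thorough): payoffs 7, 0 → best response Thorough.
Casey against (Light, Deep): payoffs 3, 4 → best response Deep.
Casey against (Normal, Thorough): payoffs 3, 9 → best response Deep.
Casey against (Normal, Deep): payoffs -1, -6 → best response Thorough.
Mutual best responses: (None, Deep, Deep).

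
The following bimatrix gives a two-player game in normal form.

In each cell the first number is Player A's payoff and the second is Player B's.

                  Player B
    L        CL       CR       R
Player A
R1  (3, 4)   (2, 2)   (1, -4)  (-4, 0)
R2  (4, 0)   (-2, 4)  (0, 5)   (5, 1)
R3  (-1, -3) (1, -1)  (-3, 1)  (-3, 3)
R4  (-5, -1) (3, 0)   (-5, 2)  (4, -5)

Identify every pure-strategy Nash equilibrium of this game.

For each strategy profile, look for a profitable unilateral deviation.
(R1, L): Player A can switch to R2 (3 → 4). Not NE.
(R1, CL): Player A can switch to R4 (2 → 3). Not NE.
(R1, CR): Player B can switch to L (-4 → 4). Not NE.
(R1, R): Player A can switch to R2 (-4 → 5). Not NE.
(R2, L): Player B can switch to CL (0 → 4). Not NE.
(R2, CL): Player A can switch to R1 (-2 → 2). Not NE.
(R2, CR): Player A can switch to R1 (0 → 1). Not NE.
(R2, R): Player B can switch to CL (1 → 4). Not NE.
(The remaining 8 profiles each have a profitable deviation by the same check.)

This game has no pure Nash equilibrium.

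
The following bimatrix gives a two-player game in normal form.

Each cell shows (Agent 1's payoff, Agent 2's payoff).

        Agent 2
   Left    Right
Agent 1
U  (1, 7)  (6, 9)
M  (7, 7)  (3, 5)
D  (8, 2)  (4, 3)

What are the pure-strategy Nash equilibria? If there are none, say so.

(U, Right)

Agent 1 against Left: payoffs 1, 7, 8 → best response D.
Agent 1 against Right: payoffs 6, 3, 4 → best response U.
Agent 2 against U: payoffs 7, 9 → best response Right.
Agent 2 against M: payoffs 7, 5 → best response Left.
Agent 2 against D: payoffs 2, 3 → best response Right.
Mutual best responses: (U, Right).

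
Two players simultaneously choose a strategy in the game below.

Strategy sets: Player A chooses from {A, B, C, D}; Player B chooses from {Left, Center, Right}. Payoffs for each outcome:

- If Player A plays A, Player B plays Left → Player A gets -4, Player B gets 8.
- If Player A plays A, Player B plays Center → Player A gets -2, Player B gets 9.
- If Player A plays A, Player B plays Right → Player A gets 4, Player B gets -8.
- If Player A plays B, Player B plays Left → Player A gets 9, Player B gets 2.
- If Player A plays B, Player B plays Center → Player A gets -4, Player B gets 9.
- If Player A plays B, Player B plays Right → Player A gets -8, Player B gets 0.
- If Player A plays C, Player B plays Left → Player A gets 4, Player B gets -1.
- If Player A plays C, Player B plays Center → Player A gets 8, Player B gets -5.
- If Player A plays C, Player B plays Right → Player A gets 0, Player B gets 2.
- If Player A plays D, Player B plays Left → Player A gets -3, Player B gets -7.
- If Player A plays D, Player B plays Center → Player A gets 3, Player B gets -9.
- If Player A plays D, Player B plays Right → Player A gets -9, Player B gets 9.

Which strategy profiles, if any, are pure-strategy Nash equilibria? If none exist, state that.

This game has no pure Nash equilibrium.

(A, Left): Player A can switch to B (-4 → 9). Not NE.
(A, Center): Player A can switch to C (-2 → 8). Not NE.
(A, Right): Player B can switch to Left (-8 → 8). Not NE.
(B, Left): Player B can switch to Center (2 → 9). Not NE.
(B, Center): Player A can switch to A (-4 → -2). Not NE.
(B, Right): Player A can switch to A (-8 → 4). Not NE.
(C, Left): Player A can switch to B (4 → 9). Not NE.
(C, Center): Player B can switch to Left (-5 → -1). Not NE.
(The remaining 4 profiles each have a profitable deviation by the same check.)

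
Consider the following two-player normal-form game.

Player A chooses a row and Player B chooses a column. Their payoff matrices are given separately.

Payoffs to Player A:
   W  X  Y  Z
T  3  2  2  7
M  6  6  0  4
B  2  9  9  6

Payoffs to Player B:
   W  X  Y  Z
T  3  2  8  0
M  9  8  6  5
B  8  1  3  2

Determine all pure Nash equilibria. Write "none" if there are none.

Pure NE: (M, W)

Player A against W: payoffs 3, 6, 2 → best response M.
Player A against X: payoffs 2, 6, 9 → best response B.
Player A against Y: payoffs 2, 0, 9 → best response B.
Player A against Z: payoffs 7, 4, 6 → best response T.
Player B against T: payoffs 3, 2, 8, 0 → best response Y.
Player B against M: payoffs 9, 8, 6, 5 → best response W.
Player B against B: payoffs 8, 1, 3, 2 → best response W.
Mutual best responses: (M, W).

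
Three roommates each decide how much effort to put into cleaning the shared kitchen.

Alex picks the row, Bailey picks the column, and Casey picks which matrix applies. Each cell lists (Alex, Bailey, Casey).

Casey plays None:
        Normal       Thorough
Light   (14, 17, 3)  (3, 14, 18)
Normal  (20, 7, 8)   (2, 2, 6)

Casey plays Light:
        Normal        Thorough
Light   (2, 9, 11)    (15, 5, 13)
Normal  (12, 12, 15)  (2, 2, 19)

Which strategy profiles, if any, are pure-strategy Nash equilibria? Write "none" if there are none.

Pure NE: (Normal, Normal, Light)

(Light, Normal, None): Alex can switch to Normal (14 → 20). Not NE.
(Light, Normal, Light): Alex can switch to Normal (2 → 12). Not NE.
(Light, Thorough, None): Bailey can switch to Normal (14 → 17). Not NE.
(Light, Thorough, Light): Bailey can switch to Normal (5 → 9). Not NE.
(Normal, Normal, None): Casey can switch to Light (8 → 15). Not NE.
(Normal, Normal, Light): Alex gets 12, best alternative 2; Bailey gets 12, best alternative 2; Casey gets 15, best alternative 8. No profitable deviation — NE.
(Normal, Thorough, None): Alex can switch to Light (2 → 3). Not NE.
(Normal, Thorough, Light): Alex can switch to Light (2 → 15). Not NE.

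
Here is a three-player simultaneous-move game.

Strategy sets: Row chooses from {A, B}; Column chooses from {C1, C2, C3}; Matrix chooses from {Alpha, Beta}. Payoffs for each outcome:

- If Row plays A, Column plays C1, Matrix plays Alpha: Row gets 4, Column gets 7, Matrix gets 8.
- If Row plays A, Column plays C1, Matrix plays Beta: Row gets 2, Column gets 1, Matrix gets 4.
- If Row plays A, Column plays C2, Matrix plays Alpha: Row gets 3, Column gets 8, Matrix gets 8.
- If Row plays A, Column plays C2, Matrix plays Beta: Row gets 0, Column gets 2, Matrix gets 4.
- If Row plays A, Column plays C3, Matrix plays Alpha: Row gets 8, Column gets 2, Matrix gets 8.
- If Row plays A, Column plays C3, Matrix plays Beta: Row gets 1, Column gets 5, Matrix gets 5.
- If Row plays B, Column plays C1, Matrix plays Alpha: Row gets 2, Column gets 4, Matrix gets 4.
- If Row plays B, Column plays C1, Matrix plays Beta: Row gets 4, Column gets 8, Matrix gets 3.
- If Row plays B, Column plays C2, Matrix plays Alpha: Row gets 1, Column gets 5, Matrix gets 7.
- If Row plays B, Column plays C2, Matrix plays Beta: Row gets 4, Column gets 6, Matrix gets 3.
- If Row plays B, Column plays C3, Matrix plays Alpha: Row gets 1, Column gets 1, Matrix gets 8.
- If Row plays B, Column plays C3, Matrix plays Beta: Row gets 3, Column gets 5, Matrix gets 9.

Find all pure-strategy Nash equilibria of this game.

Pure NE: (A, C2, Alpha)

Row against (C1, Alpha): payoffs 4, 2 → best response A.
Row against (C1, Beta): payoffs 2, 4 → best response B.
Row against (C2, Alpha): payoffs 3, 1 → best response A.
Row against (C2, Beta): payoffs 0, 4 → best response B.
Row against (C3, Alpha): payoffs 8, 1 → best response A.
Row against (C3, Beta): payoffs 1, 3 → best response B.
Column against (A, Alpha): payoffs 7, 8, 2 → best response C2.
Column against (A, Beta): payoffs 1, 2, 5 → best response C3.
Column against (B, Alpha): payoffs 4, 5, 1 → best response C2.
Column against (B, Beta): payoffs 8, 6, 5 → best response C1.
Matrix against (A, C1): payoffs 8, 4 → best response Alpha.
Matrix against (A, C2): payoffs 8, 4 → best response Alpha.
Matrix against (A, C3): payoffs 8, 5 → best response Alpha.
Matrix against (B, C1): payoffs 4, 3 → best response Alpha.
Matrix against (B, C2): payoffs 7, 3 → best response Alpha.
Matrix against (B, C3): payoffs 8, 9 → best response Beta.
Mutual best responses: (A, C2, Alpha).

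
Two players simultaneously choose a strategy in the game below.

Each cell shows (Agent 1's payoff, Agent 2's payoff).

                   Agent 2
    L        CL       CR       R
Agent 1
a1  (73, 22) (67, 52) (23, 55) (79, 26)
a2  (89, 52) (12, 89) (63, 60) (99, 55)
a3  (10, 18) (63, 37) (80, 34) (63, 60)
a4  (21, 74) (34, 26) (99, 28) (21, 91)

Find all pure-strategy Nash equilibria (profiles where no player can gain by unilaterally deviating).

There is no pure-strategy Nash equilibrium.

For each player, find the best response to each opponent profile; mutual best responses are the pure NE.
Agent 1 against L: payoffs 73, 89, 10, 21 → best response a2.
Agent 1 against CL: payoffs 67, 12, 63, 34 → best response a1.
Agent 1 against CR: payoffs 23, 63, 80, 99 → best response a4.
Agent 1 against R: payoffs 79, 99, 63, 21 → best response a2.
Agent 2 against a1: payoffs 22, 52, 55, 26 → best response CR.
Agent 2 against a2: payoffs 52, 89, 60, 55 → best response CL.
Agent 2 against a3: payoffs 18, 37, 34, 60 → best response R.
Agent 2 against a4: payoffs 74, 26, 28, 91 → best response R.
No profile is a mutual best response for all players.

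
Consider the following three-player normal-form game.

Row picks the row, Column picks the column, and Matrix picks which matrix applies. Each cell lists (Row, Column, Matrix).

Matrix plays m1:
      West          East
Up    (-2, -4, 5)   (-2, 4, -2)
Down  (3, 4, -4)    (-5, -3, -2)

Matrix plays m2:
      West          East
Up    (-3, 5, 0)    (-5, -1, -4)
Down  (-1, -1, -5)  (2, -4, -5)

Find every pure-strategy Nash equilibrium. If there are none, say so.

(Up, West, m1): Row can switch to Down (-2 → 3). Not NE.
(Up, West, m2): Row can switch to Down (-3 → -1). Not NE.
(Up, East, m1): Row gets -2, best alternative -5; Column gets 4, best alternative -4; Matrix gets -2, best alternative -4. No profitable deviation — NE.
(Up, East, m2): Row can switch to Down (-5 → 2). Not NE.
(Down, West, m1): Row gets 3, best alternative -2; Column gets 4, best alternative -3; Matrix gets -4, best alternative -5. No profitable deviation — NE.
(Down, West, m2): Matrix can switch to m1 (-5 → -4). Not NE.
(Down, East, m1): Row can switch to Up (-5 → -2). Not NE.
(Down, East, m2): Column can switch to West (-4 → -1). Not NE.

Pure-strategy Nash equilibria: (Up, East, m1); (Down, West, m1)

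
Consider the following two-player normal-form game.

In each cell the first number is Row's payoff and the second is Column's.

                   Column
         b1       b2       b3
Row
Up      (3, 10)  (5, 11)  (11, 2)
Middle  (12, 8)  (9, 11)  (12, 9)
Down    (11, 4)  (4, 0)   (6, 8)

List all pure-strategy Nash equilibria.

Row against b1: payoffs 3, 12, 11 → best response Middle.
Row against b2: payoffs 5, 9, 4 → best response Middle.
Row against b3: payoffs 11, 12, 6 → best response Middle.
Column against Up: payoffs 10, 11, 2 → best response b2.
Column against Middle: payoffs 8, 11, 9 → best response b2.
Column against Down: payoffs 4, 0, 8 → best response b3.
Mutual best responses: (Middle, b2).

The unique pure-strategy Nash equilibrium is (Middle, b2).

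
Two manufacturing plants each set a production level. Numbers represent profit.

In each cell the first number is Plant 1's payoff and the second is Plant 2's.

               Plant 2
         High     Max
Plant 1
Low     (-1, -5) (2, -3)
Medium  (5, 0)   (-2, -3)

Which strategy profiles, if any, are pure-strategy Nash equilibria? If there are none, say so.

Plant 1 against High: payoffs -1, 5 → best response Medium.
Plant 1 against Max: payoffs 2, -2 → best response Low.
Plant 2 against Low: payoffs -5, -3 → best response Max.
Plant 2 against Medium: payoffs 0, -3 → best response High.
Mutual best responses: (Low, Max); (Medium, High).

The pure Nash equilibria are (Low, Max), (Medium, High).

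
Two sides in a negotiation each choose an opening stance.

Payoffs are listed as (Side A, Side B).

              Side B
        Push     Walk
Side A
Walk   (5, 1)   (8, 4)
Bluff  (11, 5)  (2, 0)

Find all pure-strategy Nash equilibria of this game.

The pure Nash equilibria are (Walk, Walk) and (Bluff, Push).

Mark each player's best response to every combination of opponents' strategies; a profile where every player is best-responding is a pure Nash equilibrium.
Side A against Push: payoffs 5, 11 → best response Bluff.
Side A against Walk: payoffs 8, 2 → best response Walk.
Side B against Walk: payoffs 1, 4 → best response Walk.
Side B against Bluff: payoffs 5, 0 → best response Push.
Mutual best responses: (Walk, Walk); (Bluff, Push).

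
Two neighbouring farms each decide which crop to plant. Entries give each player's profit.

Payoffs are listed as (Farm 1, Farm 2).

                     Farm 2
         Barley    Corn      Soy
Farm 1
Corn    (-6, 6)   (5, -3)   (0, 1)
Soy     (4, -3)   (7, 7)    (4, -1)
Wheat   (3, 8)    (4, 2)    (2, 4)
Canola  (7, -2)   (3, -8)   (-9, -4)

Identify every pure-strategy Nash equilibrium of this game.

Pure-strategy Nash equilibria: (Soy, Corn); (Canola, Barley)

Mark each player's best response to every combination of opponents' strategies; a profile where every player is best-responding is a pure Nash equilibrium.
Farm 1 against Barley: payoffs -6, 4, 3, 7 → best response Canola.
Farm 1 against Corn: payoffs 5, 7, 4, 3 → best response Soy.
Farm 1 against Soy: payoffs 0, 4, 2, -9 → best response Soy.
Farm 2 against Corn: payoffs 6, -3, 1 → best response Barley.
Farm 2 against Soy: payoffs -3, 7, -1 → best response Corn.
Farm 2 against Wheat: payoffs 8, 2, 4 → best response Barley.
Farm 2 against Canola: payoffs -2, -8, -4 → best response Barley.
Mutual best responses: (Soy, Corn); (Canola, Barley).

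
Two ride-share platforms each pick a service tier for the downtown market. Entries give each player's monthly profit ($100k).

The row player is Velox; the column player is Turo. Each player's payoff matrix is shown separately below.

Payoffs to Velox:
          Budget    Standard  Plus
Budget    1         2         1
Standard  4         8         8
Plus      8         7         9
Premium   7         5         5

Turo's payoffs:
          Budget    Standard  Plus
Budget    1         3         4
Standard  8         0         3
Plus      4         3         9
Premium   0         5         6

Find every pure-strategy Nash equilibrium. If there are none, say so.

Pure NE: (Plus, Plus)

Velox against Budget: payoffs 1, 4, 8, 7 → best response Plus.
Velox against Standard: payoffs 2, 8, 7, 5 → best response Standard.
Velox against Plus: payoffs 1, 8, 9, 5 → best response Plus.
Turo against Budget: payoffs 1, 3, 4 → best response Plus.
Turo against Standard: payoffs 8, 0, 3 → best response Budget.
Turo against Plus: payoffs 4, 3, 9 → best response Plus.
Turo against Premium: payoffs 0, 5, 6 → best response Plus.
Mutual best responses: (Plus, Plus).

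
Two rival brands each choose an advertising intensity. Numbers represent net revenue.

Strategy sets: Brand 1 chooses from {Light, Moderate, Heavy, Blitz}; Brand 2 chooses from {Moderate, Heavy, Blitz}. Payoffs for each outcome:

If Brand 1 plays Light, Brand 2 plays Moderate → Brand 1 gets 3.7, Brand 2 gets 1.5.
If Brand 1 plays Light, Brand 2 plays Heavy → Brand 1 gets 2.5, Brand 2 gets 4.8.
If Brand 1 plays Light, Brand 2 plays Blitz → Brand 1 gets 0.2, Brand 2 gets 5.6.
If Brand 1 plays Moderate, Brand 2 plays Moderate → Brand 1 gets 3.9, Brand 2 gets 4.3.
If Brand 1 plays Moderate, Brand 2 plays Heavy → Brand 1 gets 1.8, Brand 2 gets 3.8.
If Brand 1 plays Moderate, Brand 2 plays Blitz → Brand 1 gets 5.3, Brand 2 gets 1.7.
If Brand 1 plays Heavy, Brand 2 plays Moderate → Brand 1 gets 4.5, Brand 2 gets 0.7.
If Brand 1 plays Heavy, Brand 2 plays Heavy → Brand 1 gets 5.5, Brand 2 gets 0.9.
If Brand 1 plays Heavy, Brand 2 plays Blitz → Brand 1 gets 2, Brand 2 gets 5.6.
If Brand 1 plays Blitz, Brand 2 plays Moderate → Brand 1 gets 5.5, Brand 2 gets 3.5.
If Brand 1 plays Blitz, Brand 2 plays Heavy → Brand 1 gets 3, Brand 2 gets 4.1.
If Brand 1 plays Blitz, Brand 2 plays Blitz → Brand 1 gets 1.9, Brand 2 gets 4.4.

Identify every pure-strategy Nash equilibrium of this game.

Brand 1 against Moderate: payoffs 3.7, 3.9, 4.5, 5.5 → best response Blitz.
Brand 1 against Heavy: payoffs 2.5, 1.8, 5.5, 3 → best response Heavy.
Brand 1 against Blitz: payoffs 0.2, 5.3, 2, 1.9 → best response Moderate.
Brand 2 against Light: payoffs 1.5, 4.8, 5.6 → best response Blitz.
Brand 2 against Moderate: payoffs 4.3, 3.8, 1.7 → best response Moderate.
Brand 2 against Heavy: payoffs 0.7, 0.9, 5.6 → best response Blitz.
Brand 2 against Blitz: payoffs 3.5, 4.1, 4.4 → best response Blitz.
No profile is a mutual best response for all players.

No pure-strategy Nash equilibrium.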